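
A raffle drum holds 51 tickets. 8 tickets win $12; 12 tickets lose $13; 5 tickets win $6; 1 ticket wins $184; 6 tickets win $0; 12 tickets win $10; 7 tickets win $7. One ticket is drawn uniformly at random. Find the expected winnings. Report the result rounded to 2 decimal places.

$6.33

E[payout] = (8/51)·12 + (12/51)·(-13) + (5/51)·6 + (1/51)·184 + (6/51)·0 + (12/51)·10 + (7/51)·7 = 19/3
≈ $6.33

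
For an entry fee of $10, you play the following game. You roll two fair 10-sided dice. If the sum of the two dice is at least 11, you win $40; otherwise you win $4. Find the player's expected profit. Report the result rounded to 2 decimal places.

E[payout] = (9/20)·4 + (11/20)·40 = 119/5
Expected profit = 119/5 − 10 = 69/5 ≈ $13.80

$13.80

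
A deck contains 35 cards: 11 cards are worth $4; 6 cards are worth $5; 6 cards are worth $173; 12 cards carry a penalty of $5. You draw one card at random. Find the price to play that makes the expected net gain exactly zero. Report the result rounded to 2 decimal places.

E[payout] = (11/35)·4 + (6/35)·5 + (6/35)·173 + (12/35)·(-5) = 1052/35
Fair fee = E[payout] = 1052/35 ≈ $30.06

$30.06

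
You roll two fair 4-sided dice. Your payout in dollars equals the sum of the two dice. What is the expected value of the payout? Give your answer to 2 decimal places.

$5.00

Distribution of the sum of the two dice: 2 w.p. 1/16, 3 w.p. 1/8, 4 w.p. 3/16, 5 w.p. 1/4, 6 w.p. 3/16, 7 w.p. 1/8, …
E[payout] = (1/16)·2 + (1/8)·3 + (3/16)·4 + (1/4)·5 + (3/16)·6 + (1/8)·7 + (1/16)·8 = 5
≈ $5.00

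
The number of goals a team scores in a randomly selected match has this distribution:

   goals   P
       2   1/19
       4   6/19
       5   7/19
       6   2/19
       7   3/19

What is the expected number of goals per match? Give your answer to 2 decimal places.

4.95

E[X] = (1/19)·2 + (6/19)·4 + (7/19)·5 + (2/19)·6 + (3/19)·7
     = 94/19 ≈ 4.95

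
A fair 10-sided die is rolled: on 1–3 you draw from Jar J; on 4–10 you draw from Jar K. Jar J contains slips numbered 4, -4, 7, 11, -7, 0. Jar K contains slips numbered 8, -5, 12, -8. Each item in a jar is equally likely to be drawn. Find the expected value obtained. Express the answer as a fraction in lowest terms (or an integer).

E[X | Jar J] = (4 − 4 + 7 + 11 − 7 + 0)/6 = 11/6
E[X | Jar K] = (8 − 5 + 12 − 8)/4 = 7/4
E[X] = (3/10)·11/6 + (7/10)·7/4 = 71/40

71/40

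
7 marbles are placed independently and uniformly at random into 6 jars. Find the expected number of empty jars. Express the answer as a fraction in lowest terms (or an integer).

Let Xⱼ=1 if jar j is empty. P(Xⱼ=1) = ((6-1)/6)^7 = 78125/279936.
By linearity, E[#empty] = 6·78125/279936 = 78125/46656.

78125/46656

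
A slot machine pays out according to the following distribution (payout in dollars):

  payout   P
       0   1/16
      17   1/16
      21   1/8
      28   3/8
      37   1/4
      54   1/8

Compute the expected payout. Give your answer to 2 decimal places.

$30.19

E[X] = (1/16)·0 + (1/16)·17 + (1/8)·21 + (3/8)·28 + (1/4)·37 + (1/8)·54
     = 483/16 ≈ 30.19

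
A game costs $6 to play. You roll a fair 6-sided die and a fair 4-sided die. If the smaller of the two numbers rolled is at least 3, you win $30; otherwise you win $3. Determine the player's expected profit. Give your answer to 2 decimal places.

$6.00

E[payout] = (2/3)·3 + (1/3)·30 = 12
Expected profit = 12 − 6 = 6 ≈ $6.00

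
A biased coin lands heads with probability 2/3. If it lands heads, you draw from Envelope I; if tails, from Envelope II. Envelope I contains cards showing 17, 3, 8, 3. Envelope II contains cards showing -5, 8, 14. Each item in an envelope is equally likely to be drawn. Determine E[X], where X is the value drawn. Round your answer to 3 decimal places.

7.056

E[X | Envelope I] = (17 + 3 + 8 + 3)/4 = 31/4
E[X | Envelope II] = (-5 + 8 + 14)/3 = 17/3
E[X] = (2/3)·31/4 + (1/3)·17/3 = 127/18 ≈ 7.056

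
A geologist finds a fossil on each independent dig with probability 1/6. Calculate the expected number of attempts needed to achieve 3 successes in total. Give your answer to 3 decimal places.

18.000

By linearity (sum of 3 independent geometric waits), E[trials] = 3/p = 3/(1/6) = 18.
≈ 18.000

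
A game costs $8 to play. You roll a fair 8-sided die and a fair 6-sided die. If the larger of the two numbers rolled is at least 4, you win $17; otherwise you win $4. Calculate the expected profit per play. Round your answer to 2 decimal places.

E[payout] = (3/16)·4 + (13/16)·17 = 233/16
Expected profit = 233/16 − 8 = 105/16 ≈ $6.56

$6.56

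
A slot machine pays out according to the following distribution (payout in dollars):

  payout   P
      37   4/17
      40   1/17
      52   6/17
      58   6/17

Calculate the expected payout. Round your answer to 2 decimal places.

$49.88

E[X] = (4/17)·37 + (1/17)·40 + (6/17)·52 + (6/17)·58
     = 848/17 ≈ 49.88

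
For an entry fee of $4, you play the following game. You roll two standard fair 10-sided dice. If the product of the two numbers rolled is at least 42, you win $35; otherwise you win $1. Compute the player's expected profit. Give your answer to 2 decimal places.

$6.52

E[payout] = (18/25)·1 + (7/25)·35 = 263/25
Expected profit = 263/25 − 4 = 163/25 ≈ $6.52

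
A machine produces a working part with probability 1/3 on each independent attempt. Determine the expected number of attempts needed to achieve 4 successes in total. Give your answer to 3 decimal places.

12.000

By linearity (sum of 4 independent geometric waits), E[trials] = 4/p = 4/(1/3) = 12.
≈ 12.000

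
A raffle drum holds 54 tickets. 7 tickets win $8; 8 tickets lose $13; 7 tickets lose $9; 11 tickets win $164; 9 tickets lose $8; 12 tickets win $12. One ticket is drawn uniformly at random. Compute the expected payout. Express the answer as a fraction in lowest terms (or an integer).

E[payout] = (7/54)·8 + (8/54)·(-13) + (7/54)·(-9) + (11/54)·164 + (9/54)·(-8) + (12/54)·12 = 1765/54

1765/54 dollars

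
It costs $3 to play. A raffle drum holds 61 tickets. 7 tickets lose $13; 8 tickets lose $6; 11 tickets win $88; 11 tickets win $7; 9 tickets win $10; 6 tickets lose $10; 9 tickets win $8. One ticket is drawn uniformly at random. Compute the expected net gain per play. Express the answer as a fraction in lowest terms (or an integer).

825/61 dollars

E[payout] = (7/61)·(-13) + (8/61)·(-6) + (11/61)·88 + (11/61)·7 + (9/61)·10 + (6/61)·(-10) + (9/61)·8 = 1008/61
Expected profit = 1008/61 − 3 = 825/61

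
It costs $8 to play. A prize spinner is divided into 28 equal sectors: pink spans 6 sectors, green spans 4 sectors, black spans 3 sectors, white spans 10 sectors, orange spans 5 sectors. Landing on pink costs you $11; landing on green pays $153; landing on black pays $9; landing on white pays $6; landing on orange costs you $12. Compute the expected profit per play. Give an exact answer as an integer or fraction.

349/28 dollars

E[payout] = (6/28)·(-11) + (4/28)·153 + (3/28)·9 + (10/28)·6 + (5/28)·(-12) = 573/28
Expected profit = 573/28 − 8 = 349/28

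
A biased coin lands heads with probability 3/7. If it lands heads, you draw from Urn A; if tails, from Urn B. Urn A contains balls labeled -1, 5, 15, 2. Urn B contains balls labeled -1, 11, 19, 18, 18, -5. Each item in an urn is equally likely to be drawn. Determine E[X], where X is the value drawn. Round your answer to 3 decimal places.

7.964

E[X | Urn A] = (-1 + 5 + 15 + 2)/4 = 21/4
E[X | Urn B] = (-1 + 11 + 19 + 18 + 18 − 5)/6 = 10
E[X] = (3/7)·21/4 + (4/7)·10 = 223/28 ≈ 7.964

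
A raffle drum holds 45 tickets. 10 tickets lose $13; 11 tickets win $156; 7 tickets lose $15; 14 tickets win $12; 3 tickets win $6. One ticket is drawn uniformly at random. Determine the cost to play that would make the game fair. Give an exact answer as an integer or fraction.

1667/45 dollars

E[payout] = (10/45)·(-13) + (11/45)·156 + (7/45)·(-15) + (14/45)·12 + (3/45)·6 = 1667/45
Fair fee = E[payout] = 1667/45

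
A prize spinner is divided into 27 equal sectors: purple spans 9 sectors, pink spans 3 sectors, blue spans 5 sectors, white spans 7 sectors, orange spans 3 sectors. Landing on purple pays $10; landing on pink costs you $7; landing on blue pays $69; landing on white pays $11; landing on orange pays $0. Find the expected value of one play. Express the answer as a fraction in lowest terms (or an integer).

E[payout] = (9/27)·10 + (3/27)·(-7) + (5/27)·69 + (7/27)·11 + (3/27)·0 = 491/27

491/27 dollars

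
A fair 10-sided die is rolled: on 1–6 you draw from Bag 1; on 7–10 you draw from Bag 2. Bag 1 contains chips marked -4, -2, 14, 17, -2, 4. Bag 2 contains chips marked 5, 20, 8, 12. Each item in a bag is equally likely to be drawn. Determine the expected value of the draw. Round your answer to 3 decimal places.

7.200

E[X | Bag 1] = (-4 − 2 + 14 + 17 − 2 + 4)/6 = 9/2
E[X | Bag 2] = (5 + 20 + 8 + 12)/4 = 45/4
E[X] = (3/5)·9/2 + (2/5)·45/4 = 36/5 ≈ 7.200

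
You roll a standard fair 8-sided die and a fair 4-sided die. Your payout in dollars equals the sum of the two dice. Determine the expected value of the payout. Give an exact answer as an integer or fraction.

Distribution of the sum of the two dice: 2 w.p. 1/32, 3 w.p. 1/16, 4 w.p. 3/32, 5 w.p. 1/8, 6 w.p. 1/8, 7 w.p. 1/8, …
E[payout] = (1/32)·2 + (1/16)·3 + (3/32)·4 + (1/8)·5 + (1/8)·6 + (1/8)·7 + (1/8)·8 + (1/8)·9 + (3/32)·10 + (1/16)·11 + (1/32)·12 = 7

$7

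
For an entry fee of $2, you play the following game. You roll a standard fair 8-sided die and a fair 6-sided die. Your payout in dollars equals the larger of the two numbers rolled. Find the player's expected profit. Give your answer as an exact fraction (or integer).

155/48 dollars

Distribution of the larger of the two numbers rolled: 1 w.p. 1/48, 2 w.p. 1/16, 3 w.p. 5/48, 4 w.p. 7/48, 5 w.p. 3/16, 6 w.p. 11/48, …
E[payout] = (1/48)·1 + (1/16)·2 + (5/48)·3 + (7/48)·4 + (3/16)·5 + (11/48)·6 + (1/8)·7 + (1/8)·8 = 251/48
Expected profit = 251/48 − 2 = 155/48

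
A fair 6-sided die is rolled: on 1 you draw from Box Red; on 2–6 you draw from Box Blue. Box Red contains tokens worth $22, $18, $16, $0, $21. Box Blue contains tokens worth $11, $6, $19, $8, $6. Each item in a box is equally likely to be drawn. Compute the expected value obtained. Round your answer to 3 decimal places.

E[X | Box Red] = (22 + 18 + 16 + 0 + 21)/5 = 77/5
E[X | Box Blue] = (11 + 6 + 19 + 8 + 6)/5 = 10
E[X] = (1/6)·77/5 + (5/6)·10 = 109/10 ≈ 10.900

$10.900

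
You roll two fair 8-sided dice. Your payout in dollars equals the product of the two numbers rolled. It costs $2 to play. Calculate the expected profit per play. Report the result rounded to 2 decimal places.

$18.25

Distribution of the product of the two numbers rolled: 1 w.p. 1/64, 2 w.p. 1/32, 3 w.p. 1/32, 4 w.p. 3/64, 5 w.p. 1/32, 6 w.p. 1/16, …
E[payout] = (1/64)·1 + (1/32)·2 + (1/32)·3 + (3/64)·4 + (1/32)·5 + (1/16)·6 + (1/32)·7 + (1/16)·8 + (1/64)·9 + (1/32)·10 + (1/16)·12 + (1/32)·14 + (1/32)·15 + (3/64)·16 + (1/32)·18 + (1/32)·20 + (1/32)·21 + (1/16)·24 + (1/64)·25 + (1/32)·28 + (1/32)·30 + (1/32)·32 + (1/32)·35 + (1/64)·36 + (1/32)·40 + (1/32)·42 + (1/32)·48 + (1/64)·49 + (1/32)·56 + (1/64)·64 = 81/4
Expected profit = 81/4 − 2 = 73/4 ≈ $18.25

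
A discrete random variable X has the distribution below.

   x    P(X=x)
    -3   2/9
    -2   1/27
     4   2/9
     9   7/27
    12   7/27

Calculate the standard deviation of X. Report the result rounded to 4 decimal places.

5.7236

E[X] = 151/27, E[X²] = 1729/27
Var(X) = E[X²] − (E[X])² = 1729/27 − 22801/729 = 23882/729
SD(X) = √(23882/729) ≈ 5.7236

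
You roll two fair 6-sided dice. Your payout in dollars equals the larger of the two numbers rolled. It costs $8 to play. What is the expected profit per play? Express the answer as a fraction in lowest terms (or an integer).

Distribution of the larger of the two numbers rolled: 1 w.p. 1/36, 2 w.p. 1/12, 3 w.p. 5/36, 4 w.p. 7/36, 5 w.p. 1/4, 6 w.p. 11/36
E[payout] = (1/36)·1 + (1/12)·2 + (5/36)·3 + (7/36)·4 + (1/4)·5 + (11/36)·6 = 161/36
Expected profit = 161/36 − 8 = -127/36

-127/36 dollars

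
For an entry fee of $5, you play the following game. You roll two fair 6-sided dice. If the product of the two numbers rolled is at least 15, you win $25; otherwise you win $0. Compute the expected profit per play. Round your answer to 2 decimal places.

$4.03

E[payout] = (23/36)·0 + (13/36)·25 = 325/36
Expected profit = 325/36 − 5 = 145/36 ≈ $4.03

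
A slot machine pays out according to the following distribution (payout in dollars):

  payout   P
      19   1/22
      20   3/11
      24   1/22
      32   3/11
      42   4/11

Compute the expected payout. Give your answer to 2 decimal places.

E[X] = (1/22)·19 + (3/11)·20 + (1/22)·24 + (3/11)·32 + (4/11)·42
     = 691/22 ≈ 31.41

$31.41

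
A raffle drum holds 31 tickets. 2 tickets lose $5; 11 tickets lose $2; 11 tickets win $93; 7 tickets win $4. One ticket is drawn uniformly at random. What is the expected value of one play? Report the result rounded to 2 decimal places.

$32.87

E[payout] = (2/31)·(-5) + (11/31)·(-2) + (11/31)·93 + (7/31)·4 = 1019/31
≈ $32.87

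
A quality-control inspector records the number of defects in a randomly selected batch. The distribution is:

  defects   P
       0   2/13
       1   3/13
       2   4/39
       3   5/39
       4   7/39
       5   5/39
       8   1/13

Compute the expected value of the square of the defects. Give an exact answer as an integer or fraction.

499/39

E[X²] = (2/13)·0 + (3/13)·1 + (4/39)·4 + (5/39)·9 + (7/39)·16 + (5/39)·25 + (1/13)·64
     = 499/39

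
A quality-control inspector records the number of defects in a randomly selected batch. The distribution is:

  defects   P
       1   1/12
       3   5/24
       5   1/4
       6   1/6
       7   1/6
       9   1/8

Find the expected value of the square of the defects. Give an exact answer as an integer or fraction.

E[X²] = (1/12)·1 + (5/24)·9 + (1/4)·25 + (1/6)·36 + (1/6)·49 + (1/8)·81
     = 65/2

65/2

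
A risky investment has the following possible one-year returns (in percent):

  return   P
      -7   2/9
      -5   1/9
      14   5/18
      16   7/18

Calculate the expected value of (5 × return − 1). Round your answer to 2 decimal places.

39.00

E[5x-1] = (2/9)·(-36) + (1/9)·(-26) + (5/18)·69 + (7/18)·79
     = 39 ≈ 39.00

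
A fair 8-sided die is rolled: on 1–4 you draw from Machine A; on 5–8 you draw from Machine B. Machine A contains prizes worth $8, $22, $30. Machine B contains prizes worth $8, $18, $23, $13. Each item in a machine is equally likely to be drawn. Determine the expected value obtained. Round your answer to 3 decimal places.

E[X | Machine A] = (8 + 22 + 30)/3 = 20
E[X | Machine B] = (8 + 18 + 23 + 13)/4 = 31/2
E[X] = (1/2)·20 + (1/2)·31/2 = 71/4 ≈ 17.750

$17.750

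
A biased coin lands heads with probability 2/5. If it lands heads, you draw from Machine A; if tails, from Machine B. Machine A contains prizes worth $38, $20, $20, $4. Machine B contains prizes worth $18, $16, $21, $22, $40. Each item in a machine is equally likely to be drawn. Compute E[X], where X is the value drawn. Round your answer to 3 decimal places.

E[X | Machine A] = (38 + 20 + 20 + 4)/4 = 41/2
E[X | Machine B] = (18 + 16 + 21 + 22 + 40)/5 = 117/5
E[X] = (2/5)·41/2 + (3/5)·117/5 = 556/25 ≈ 22.240

$22.240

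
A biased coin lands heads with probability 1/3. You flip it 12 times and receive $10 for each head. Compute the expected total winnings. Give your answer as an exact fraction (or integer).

$40

E[#heads] = 12·1/3 = 4 (linearity over flips).
E[winnings] = 10·4 = 40.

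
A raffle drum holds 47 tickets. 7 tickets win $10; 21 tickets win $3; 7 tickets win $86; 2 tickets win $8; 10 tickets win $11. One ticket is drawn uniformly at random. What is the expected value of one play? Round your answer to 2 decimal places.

E[payout] = (7/47)·10 + (21/47)·3 + (7/47)·86 + (2/47)·8 + (10/47)·11 = 861/47
≈ $18.32

$18.32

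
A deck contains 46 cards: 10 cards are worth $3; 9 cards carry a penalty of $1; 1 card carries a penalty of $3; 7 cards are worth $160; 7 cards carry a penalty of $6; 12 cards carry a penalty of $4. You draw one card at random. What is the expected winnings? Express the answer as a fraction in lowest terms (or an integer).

E[payout] = (10/46)·3 + (9/46)·(-1) + (1/46)·(-3) + (7/46)·160 + (7/46)·(-6) + (12/46)·(-4) = 524/23

524/23 dollars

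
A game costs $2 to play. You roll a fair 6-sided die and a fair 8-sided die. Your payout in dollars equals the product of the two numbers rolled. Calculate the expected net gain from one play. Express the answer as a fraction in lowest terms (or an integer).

55/4 dollars

Distribution of the product of the two numbers rolled: 1 w.p. 1/48, 2 w.p. 1/24, 3 w.p. 1/24, 4 w.p. 1/16, 5 w.p. 1/24, 6 w.p. 1/12, …
E[payout] = (1/48)·1 + (1/24)·2 + (1/24)·3 + (1/16)·4 + (1/24)·5 + (1/12)·6 + (1/48)·7 + (1/16)·8 + (1/48)·9 + (1/24)·10 + (1/12)·12 + (1/48)·14 + (1/24)·15 + (1/24)·16 + (1/24)·18 + (1/24)·20 + (1/48)·21 + (1/16)·24 + (1/48)·25 + (1/48)·28 + (1/24)·30 + (1/48)·32 + (1/48)·35 + (1/48)·36 + (1/48)·40 + (1/48)·42 + (1/48)·48 = 63/4
Expected profit = 63/4 − 2 = 55/4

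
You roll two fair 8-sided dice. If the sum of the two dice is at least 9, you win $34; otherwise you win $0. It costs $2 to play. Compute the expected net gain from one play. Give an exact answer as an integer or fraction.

E[payout] = (7/16)·0 + (9/16)·34 = 153/8
Expected profit = 153/8 − 2 = 137/8

137/8 dollars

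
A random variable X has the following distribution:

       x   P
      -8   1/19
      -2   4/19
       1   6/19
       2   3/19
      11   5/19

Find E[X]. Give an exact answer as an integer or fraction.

51/19

E[X] = (1/19)·(-8) + (4/19)·(-2) + (6/19)·1 + (3/19)·2 + (5/19)·11
     = 51/19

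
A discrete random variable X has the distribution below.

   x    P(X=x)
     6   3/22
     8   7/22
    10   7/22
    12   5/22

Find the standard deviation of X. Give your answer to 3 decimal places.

1.958

E[X] = 102/11, E[X²] = 988/11
Var(X) = E[X²] − (E[X])² = 988/11 − 10404/121 = 464/121
SD(X) = √(464/121) ≈ 1.958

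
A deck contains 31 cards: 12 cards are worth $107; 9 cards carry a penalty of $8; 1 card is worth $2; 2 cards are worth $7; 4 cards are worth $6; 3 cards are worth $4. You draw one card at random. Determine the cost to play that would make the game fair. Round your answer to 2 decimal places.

E[payout] = (12/31)·107 + (9/31)·(-8) + (1/31)·2 + (2/31)·7 + (4/31)·6 + (3/31)·4 = 1264/31
Fair fee = E[payout] = 1264/31 ≈ $40.77

$40.77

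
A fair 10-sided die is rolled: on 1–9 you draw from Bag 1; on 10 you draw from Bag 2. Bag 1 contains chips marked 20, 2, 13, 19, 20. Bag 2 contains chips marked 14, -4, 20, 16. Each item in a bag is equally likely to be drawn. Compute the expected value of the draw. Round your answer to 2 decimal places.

14.47

E[X | Bag 1] = (20 + 2 + 13 + 19 + 20)/5 = 74/5
E[X | Bag 2] = (14 − 4 + 20 + 16)/4 = 23/2
E[X] = (9/10)·74/5 + (1/10)·23/2 = 1447/100 ≈ 14.47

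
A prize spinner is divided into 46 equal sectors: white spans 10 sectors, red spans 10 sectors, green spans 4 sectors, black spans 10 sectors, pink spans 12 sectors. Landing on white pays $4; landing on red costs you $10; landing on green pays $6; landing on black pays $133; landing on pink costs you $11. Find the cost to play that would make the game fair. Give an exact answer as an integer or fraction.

E[payout] = (10/46)·4 + (10/46)·(-10) + (4/46)·6 + (10/46)·133 + (12/46)·(-11) = 581/23
Fair fee = E[payout] = 581/23

581/23 dollars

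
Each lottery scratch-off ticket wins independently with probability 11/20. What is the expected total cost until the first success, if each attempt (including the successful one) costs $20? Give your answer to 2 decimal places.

E[#attempts] = 1/p = 20/11; E[cost] = 20·20/11 = 400/11.
≈ 36.36

$36.36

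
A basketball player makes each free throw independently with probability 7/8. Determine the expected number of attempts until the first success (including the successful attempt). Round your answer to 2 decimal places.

1.14

For a geometric distribution, E[trials] = 1/p = 1/(7/8) = 8/7.
≈ 1.14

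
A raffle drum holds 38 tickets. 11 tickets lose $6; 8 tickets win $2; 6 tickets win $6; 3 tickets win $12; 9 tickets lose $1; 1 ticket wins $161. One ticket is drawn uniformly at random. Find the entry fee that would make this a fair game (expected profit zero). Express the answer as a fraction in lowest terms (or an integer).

87/19 dollars

E[payout] = (11/38)·(-6) + (8/38)·2 + (6/38)·6 + (3/38)·12 + (9/38)·(-1) + (1/38)·161 = 87/19
Fair fee = E[payout] = 87/19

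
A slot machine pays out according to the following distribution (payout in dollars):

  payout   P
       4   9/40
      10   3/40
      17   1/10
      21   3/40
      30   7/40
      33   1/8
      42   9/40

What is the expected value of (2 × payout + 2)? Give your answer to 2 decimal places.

49.50

E[2x+2] = (9/40)·10 + (3/40)·22 + (1/10)·36 + (3/40)·44 + (7/40)·62 + (1/8)·68 + (9/40)·86
     = 99/2 ≈ 49.50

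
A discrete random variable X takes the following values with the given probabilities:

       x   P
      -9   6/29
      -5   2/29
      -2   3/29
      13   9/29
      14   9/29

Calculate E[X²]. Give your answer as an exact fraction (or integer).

3833/29

E[X²] = (6/29)·81 + (2/29)·25 + (3/29)·4 + (9/29)·169 + (9/29)·196
     = 3833/29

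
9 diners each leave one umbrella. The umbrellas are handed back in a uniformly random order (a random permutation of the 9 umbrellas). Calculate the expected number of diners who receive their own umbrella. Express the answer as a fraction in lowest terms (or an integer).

Let Xᵢ = 1 if person i gets their own umbrella. For each i, P(Xᵢ=1) = 1/9.
By linearity of expectation, E[X₁+…+X_9] = 9·(1/9) = 1.

1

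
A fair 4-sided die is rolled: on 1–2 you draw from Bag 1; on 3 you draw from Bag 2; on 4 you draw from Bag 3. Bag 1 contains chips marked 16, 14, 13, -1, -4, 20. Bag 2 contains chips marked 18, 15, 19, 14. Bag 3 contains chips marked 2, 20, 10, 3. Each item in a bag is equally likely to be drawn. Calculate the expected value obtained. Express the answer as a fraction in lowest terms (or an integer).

535/48

E[X | Bag 1] = (16 + 14 + 13 − 1 − 4 + 20)/6 = 29/3
E[X | Bag 2] = (18 + 15 + 19 + 14)/4 = 33/2
E[X | Bag 3] = (2 + 20 + 10 + 3)/4 = 35/4
E[X] = (1/2)·29/3 + (1/4)·33/2 + (1/4)·35/4 = 535/48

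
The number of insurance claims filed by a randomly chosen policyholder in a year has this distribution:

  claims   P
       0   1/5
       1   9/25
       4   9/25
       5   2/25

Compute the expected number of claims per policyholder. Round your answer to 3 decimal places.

2.200

E[X] = (1/5)·0 + (9/25)·1 + (9/25)·4 + (2/25)·5
     = 11/5 ≈ 2.200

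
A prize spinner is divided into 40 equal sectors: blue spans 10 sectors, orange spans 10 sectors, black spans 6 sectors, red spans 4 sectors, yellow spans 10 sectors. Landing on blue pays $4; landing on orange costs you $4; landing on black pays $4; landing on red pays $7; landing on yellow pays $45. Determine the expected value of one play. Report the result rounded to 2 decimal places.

E[payout] = (10/40)·4 + (10/40)·(-4) + (6/40)·4 + (4/40)·7 + (10/40)·45 = 251/20
≈ $12.55

$12.55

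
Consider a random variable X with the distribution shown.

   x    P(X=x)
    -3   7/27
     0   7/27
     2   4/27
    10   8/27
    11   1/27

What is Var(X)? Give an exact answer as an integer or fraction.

2324/81

E[X] = (7/27)·(-3) + (7/27)·0 + (4/27)·2 + (8/27)·10 + (1/27)·11 = 26/9
E[X²] = (7/27)·9 + (7/27)·0 + (4/27)·4 + (8/27)·100 + (1/27)·121 = 1000/27
Var(X) = 1000/27 − (26/9)² = 2324/81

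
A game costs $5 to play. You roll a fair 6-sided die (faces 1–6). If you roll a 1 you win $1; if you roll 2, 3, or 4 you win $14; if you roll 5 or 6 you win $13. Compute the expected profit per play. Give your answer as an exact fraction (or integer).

13/2 dollars

E[payout] = (1/6)·1 + (1/3)·13 + (1/2)·14 = 23/2
Expected profit = 23/2 − 5 = 13/2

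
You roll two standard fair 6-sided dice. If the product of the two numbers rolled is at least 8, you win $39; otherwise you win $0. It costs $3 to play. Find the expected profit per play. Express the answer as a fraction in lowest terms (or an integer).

125/6 dollars

E[payout] = (7/18)·0 + (11/18)·39 = 143/6
Expected profit = 143/6 − 3 = 125/6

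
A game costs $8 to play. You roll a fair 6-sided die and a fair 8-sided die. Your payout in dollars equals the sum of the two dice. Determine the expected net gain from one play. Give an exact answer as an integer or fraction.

$0

Distribution of the sum of the two dice: 2 w.p. 1/48, 3 w.p. 1/24, 4 w.p. 1/16, 5 w.p. 1/12, 6 w.p. 5/48, 7 w.p. 1/8, …
E[payout] = (1/48)·2 + (1/24)·3 + (1/16)·4 + (1/12)·5 + (5/48)·6 + (1/8)·7 + (1/8)·8 + (1/8)·9 + (5/48)·10 + (1/12)·11 + (1/16)·12 + (1/24)·13 + (1/48)·14 = 8
Expected profit = 8 − 8 = 0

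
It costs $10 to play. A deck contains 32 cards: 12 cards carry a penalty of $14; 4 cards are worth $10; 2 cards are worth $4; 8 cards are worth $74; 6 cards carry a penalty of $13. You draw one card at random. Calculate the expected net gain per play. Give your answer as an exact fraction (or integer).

37/16 dollars

E[payout] = (12/32)·(-14) + (4/32)·10 + (2/32)·4 + (8/32)·74 + (6/32)·(-13) = 197/16
Expected profit = 197/16 − 10 = 37/16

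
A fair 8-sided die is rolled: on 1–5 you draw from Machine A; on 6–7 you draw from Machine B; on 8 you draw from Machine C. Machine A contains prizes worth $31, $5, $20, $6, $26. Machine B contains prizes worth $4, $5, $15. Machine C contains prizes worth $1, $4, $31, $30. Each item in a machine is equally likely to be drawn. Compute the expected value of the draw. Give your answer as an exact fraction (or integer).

E[X | Machine A] = (31 + 5 + 20 + 6 + 26)/5 = 88/5
E[X | Machine B] = (4 + 5 + 15)/3 = 8
E[X | Machine C] = (1 + 4 + 31 + 30)/4 = 33/2
E[X] = (5/8)·88/5 + (1/4)·8 + (1/8)·33/2 = 241/16

241/16 dollars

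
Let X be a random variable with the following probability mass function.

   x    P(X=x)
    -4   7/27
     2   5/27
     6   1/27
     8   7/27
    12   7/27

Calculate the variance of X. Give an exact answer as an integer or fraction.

E[X] = (7/27)·(-4) + (5/27)·2 + (1/27)·6 + (7/27)·8 + (7/27)·12 = 128/27
E[X²] = (7/27)·16 + (5/27)·4 + (1/27)·36 + (7/27)·64 + (7/27)·144 = 1624/27
Var(X) = 1624/27 − (128/27)² = 27464/729

27464/729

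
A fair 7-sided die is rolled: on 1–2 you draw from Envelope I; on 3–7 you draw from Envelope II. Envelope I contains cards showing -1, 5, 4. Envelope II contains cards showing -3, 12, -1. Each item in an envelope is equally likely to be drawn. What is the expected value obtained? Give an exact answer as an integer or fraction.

E[X | Envelope I] = (-1 + 5 + 4)/3 = 8/3
E[X | Envelope II] = (-3 + 12 − 1)/3 = 8/3
E[X] = (2/7)·8/3 + (5/7)·8/3 = 8/3

8/3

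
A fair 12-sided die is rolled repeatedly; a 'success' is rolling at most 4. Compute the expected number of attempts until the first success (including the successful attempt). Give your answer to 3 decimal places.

3.000

For a geometric distribution, E[trials] = 1/p = 1/(1/3) = 3.
≈ 3.000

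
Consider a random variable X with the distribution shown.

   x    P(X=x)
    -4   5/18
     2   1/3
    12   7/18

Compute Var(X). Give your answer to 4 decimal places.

43.9506

E[X] = (5/18)·(-4) + (1/3)·2 + (7/18)·12 = 38/9
E[X²] = (5/18)·16 + (1/3)·4 + (7/18)·144 = 556/9
Var(X) = 556/9 − (38/9)² = 3560/81 ≈ 43.9506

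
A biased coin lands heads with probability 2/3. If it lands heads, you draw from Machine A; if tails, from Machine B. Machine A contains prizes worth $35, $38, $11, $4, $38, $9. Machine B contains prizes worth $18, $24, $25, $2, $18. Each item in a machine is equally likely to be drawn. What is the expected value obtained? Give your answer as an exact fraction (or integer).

104/5 dollars

E[X | Machine A] = (35 + 38 + 11 + 4 + 38 + 9)/6 = 45/2
E[X | Machine B] = (18 + 24 + 25 + 2 + 18)/5 = 87/5
E[X] = (2/3)·45/2 + (1/3)·87/5 = 104/5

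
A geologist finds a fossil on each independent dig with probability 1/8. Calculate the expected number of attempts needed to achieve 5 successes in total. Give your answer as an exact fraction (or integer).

By linearity (sum of 5 independent geometric waits), E[trials] = 5/p = 5/(1/8) = 40.

40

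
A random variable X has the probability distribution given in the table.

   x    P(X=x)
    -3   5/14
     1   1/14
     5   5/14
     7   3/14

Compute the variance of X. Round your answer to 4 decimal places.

17.4898

E[X] = (5/14)·(-3) + (1/14)·1 + (5/14)·5 + (3/14)·7 = 16/7
E[X²] = (5/14)·9 + (1/14)·1 + (5/14)·25 + (3/14)·49 = 159/7
Var(X) = 159/7 − (16/7)² = 857/49 ≈ 17.4898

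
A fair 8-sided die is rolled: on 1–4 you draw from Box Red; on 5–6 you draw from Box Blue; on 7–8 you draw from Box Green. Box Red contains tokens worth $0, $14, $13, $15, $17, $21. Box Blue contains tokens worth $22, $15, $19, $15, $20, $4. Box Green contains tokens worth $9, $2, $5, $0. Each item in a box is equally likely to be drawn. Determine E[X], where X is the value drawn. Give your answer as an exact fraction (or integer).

E[X | Box Red] = (0 + 14 + 13 + 15 + 17 + 21)/6 = 40/3
E[X | Box Blue] = (22 + 15 + 19 + 15 + 20 + 4)/6 = 95/6
E[X | Box Green] = (9 + 2 + 5 + 0)/4 = 4
E[X] = (1/2)·40/3 + (1/4)·95/6 + (1/4)·4 = 93/8

93/8 dollars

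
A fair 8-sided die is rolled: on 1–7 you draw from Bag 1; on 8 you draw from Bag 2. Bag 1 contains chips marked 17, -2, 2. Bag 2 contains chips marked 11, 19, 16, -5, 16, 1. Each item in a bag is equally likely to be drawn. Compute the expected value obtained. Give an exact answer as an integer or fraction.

37/6

E[X | Bag 1] = (17 − 2 + 2)/3 = 17/3
E[X | Bag 2] = (11 + 19 + 16 − 5 + 16 + 1)/6 = 29/3
E[X] = (7/8)·17/3 + (1/8)·29/3 = 37/6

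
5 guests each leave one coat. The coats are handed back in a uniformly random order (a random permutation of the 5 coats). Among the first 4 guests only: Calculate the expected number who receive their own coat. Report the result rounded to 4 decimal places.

Let Xᵢ = 1 if person i gets their own coat. For each i, P(Xᵢ=1) = 1/5.
By linearity of expectation, E[X₁+…+X_4] = 4·(1/5) = 4/5.
≈ 0.8000

0.8000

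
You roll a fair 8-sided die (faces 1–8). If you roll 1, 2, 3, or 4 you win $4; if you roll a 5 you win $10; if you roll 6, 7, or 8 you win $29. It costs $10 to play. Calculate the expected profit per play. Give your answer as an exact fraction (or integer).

33/8 dollars

E[payout] = (1/2)·4 + (1/8)·10 + (3/8)·29 = 113/8
Expected profit = 113/8 − 10 = 33/8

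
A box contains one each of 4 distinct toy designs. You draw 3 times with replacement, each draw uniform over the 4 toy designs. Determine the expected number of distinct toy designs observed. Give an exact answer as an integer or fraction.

37/16

Let Xⱼ=1 if type j appears at least once. P(Xⱼ=1) = 1 − ((4−1)/4)^3 = 37/64.
E[#distinct] = 4·37/64 = 37/16.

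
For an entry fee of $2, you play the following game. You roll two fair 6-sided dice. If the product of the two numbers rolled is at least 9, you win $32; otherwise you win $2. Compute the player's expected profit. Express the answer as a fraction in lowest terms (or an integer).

E[payout] = (4/9)·2 + (5/9)·32 = 56/3
Expected profit = 56/3 − 2 = 50/3

50/3 dollars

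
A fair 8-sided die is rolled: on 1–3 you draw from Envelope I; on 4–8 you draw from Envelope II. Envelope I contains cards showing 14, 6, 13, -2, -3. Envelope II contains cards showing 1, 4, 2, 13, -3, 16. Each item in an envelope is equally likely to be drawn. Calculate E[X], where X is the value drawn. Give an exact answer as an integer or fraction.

E[X | Envelope I] = (14 + 6 + 13 − 2 − 3)/5 = 28/5
E[X | Envelope II] = (1 + 4 + 2 + 13 − 3 + 16)/6 = 11/2
E[X] = (3/8)·28/5 + (5/8)·11/2 = 443/80

443/80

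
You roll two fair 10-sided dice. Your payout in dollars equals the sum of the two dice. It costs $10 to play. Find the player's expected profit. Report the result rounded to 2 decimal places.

$1.00

Distribution of the sum of the two dice: 2 w.p. 1/100, 3 w.p. 1/50, 4 w.p. 3/100, 5 w.p. 1/25, 6 w.p. 1/20, 7 w.p. 3/50, …
E[payout] = (1/100)·2 + (1/50)·3 + (3/100)·4 + (1/25)·5 + (1/20)·6 + (3/50)·7 + (7/100)·8 + (2/25)·9 + (9/100)·10 + (1/10)·11 + (9/100)·12 + (2/25)·13 + (7/100)·14 + (3/50)·15 + (1/20)·16 + (1/25)·17 + (3/100)·18 + (1/50)·19 + (1/100)·20 = 11
Expected profit = 11 − 10 = 1 ≈ $1.00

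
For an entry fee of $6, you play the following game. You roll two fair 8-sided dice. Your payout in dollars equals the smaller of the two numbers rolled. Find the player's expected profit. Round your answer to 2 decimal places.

-$2.81

Distribution of the smaller of the two numbers rolled: 1 w.p. 15/64, 2 w.p. 13/64, 3 w.p. 11/64, 4 w.p. 9/64, 5 w.p. 7/64, 6 w.p. 5/64, …
E[payout] = (15/64)·1 + (13/64)·2 + (11/64)·3 + (9/64)·4 + (7/64)·5 + (5/64)·6 + (3/64)·7 + (1/64)·8 = 51/16
Expected profit = 51/16 − 6 = -45/16 ≈ -$2.81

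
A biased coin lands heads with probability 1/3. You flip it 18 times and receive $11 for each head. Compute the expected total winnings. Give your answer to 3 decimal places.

E[#heads] = 18·1/3 = 6 (linearity over flips).
E[winnings] = 11·6 = 66.
≈ 66.000

$66.000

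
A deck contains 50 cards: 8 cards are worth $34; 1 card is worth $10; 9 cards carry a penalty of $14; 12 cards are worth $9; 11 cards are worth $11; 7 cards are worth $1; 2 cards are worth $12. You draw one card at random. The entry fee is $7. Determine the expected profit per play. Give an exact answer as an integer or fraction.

E[payout] = (8/50)·34 + (1/50)·10 + (9/50)·(-14) + (12/50)·9 + (11/50)·11 + (7/50)·1 + (2/50)·12 = 208/25
Expected profit = 208/25 − 7 = 33/25

33/25 dollars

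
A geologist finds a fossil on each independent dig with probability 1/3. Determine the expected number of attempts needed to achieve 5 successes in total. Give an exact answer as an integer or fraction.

By linearity (sum of 5 independent geometric waits), E[trials] = 5/p = 5/(1/3) = 15.

15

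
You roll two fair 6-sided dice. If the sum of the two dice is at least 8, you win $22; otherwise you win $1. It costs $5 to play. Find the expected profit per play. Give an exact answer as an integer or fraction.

E[payout] = (7/12)·1 + (5/12)·22 = 39/4
Expected profit = 39/4 − 5 = 19/4

19/4 dollars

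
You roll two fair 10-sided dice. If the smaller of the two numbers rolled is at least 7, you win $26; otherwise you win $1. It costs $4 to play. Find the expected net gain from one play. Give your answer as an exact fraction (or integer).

E[payout] = (21/25)·1 + (4/25)·26 = 5
Expected profit = 5 − 4 = 1

$1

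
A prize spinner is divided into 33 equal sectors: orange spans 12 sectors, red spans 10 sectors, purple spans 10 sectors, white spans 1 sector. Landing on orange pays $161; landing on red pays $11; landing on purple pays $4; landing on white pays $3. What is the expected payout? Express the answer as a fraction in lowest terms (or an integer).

695/11 dollars

E[payout] = (12/33)·161 + (10/33)·11 + (10/33)·4 + (1/33)·3 = 695/11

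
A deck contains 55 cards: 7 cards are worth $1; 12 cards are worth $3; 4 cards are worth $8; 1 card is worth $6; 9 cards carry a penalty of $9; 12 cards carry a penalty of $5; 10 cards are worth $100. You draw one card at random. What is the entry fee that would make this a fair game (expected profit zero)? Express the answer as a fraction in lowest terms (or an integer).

188/11 dollars

E[payout] = (7/55)·1 + (12/55)·3 + (4/55)·8 + (1/55)·6 + (9/55)·(-9) + (12/55)·(-5) + (10/55)·100 = 188/11
Fair fee = E[payout] = 188/11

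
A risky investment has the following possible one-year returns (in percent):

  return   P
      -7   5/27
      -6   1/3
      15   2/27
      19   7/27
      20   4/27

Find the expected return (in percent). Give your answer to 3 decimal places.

E[X] = (5/27)·(-7) + (1/3)·(-6) + (2/27)·15 + (7/27)·19 + (4/27)·20
     = 154/27 ≈ 5.704

5.704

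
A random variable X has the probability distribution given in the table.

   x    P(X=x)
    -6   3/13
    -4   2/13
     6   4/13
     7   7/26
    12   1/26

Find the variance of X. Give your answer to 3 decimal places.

E[X] = (3/13)·(-6) + (2/13)·(-4) + (4/13)·6 + (7/26)·7 + (1/26)·12 = 57/26
E[X²] = (3/13)·36 + (2/13)·16 + (4/13)·36 + (7/26)·49 + (1/26)·144 = 1055/26
Var(X) = 1055/26 − (57/26)² = 24181/676 ≈ 35.771

35.771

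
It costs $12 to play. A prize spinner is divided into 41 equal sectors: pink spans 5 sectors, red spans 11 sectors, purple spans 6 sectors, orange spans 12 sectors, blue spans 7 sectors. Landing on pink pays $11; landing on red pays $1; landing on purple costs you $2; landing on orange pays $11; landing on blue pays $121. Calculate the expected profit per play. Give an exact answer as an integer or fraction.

E[payout] = (5/41)·11 + (11/41)·1 + (6/41)·(-2) + (12/41)·11 + (7/41)·121 = 1033/41
Expected profit = 1033/41 − 12 = 541/41

541/41 dollars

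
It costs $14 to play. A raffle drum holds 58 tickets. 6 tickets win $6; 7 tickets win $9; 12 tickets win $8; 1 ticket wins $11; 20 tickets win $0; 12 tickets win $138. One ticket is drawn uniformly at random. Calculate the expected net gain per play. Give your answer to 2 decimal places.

E[payout] = (6/58)·6 + (7/58)·9 + (12/58)·8 + (1/58)·11 + (20/58)·0 + (12/58)·138 = 931/29
Expected profit = 931/29 − 14 = 525/29 ≈ $18.10

$18.10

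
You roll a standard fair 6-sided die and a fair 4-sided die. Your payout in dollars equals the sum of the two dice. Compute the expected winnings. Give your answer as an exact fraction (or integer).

$6

Distribution of the sum of the two dice: 2 w.p. 1/24, 3 w.p. 1/12, 4 w.p. 1/8, 5 w.p. 1/6, 6 w.p. 1/6, 7 w.p. 1/6, …
E[payout] = (1/24)·2 + (1/12)·3 + (1/8)·4 + (1/6)·5 + (1/6)·6 + (1/6)·7 + (1/8)·8 + (1/12)·9 + (1/24)·10 = 6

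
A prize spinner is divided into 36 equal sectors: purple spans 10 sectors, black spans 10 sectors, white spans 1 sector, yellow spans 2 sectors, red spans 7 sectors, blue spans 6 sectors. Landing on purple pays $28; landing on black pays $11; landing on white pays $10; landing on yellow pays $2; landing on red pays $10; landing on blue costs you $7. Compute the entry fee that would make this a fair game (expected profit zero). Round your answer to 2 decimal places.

E[payout] = (10/36)·28 + (10/36)·11 + (1/36)·10 + (2/36)·2 + (7/36)·10 + (6/36)·(-7) = 12
Fair fee = E[payout] = 12 ≈ $12.00

$12.00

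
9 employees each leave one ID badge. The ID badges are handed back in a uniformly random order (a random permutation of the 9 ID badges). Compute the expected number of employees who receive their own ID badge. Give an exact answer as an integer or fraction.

1

Let Xᵢ = 1 if person i gets their own ID badge. For each i, P(Xᵢ=1) = 1/9.
By linearity of expectation, E[X₁+…+X_9] = 9·(1/9) = 1.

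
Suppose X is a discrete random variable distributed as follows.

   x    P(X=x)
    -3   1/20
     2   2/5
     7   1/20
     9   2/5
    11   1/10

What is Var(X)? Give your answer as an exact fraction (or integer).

E[X] = (1/20)·(-3) + (2/5)·2 + (1/20)·7 + (2/5)·9 + (1/10)·11 = 57/10
E[X²] = (1/20)·9 + (2/5)·4 + (1/20)·49 + (2/5)·81 + (1/10)·121 = 49
Var(X) = 49 − (57/10)² = 1651/100

1651/100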